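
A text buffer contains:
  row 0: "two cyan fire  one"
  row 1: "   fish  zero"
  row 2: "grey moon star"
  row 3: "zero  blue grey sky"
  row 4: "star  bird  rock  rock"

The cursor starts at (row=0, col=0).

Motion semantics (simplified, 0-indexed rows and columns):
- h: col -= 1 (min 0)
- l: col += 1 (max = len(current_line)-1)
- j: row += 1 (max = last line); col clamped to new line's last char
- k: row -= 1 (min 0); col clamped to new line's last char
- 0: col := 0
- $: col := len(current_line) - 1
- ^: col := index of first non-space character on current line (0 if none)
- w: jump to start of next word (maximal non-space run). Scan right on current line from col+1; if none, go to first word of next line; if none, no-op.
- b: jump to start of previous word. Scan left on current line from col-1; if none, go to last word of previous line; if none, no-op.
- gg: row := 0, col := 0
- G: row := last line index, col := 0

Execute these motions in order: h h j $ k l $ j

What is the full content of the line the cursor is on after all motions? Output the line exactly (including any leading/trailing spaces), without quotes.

Answer:    fish  zero

Derivation:
After 1 (h): row=0 col=0 char='t'
After 2 (h): row=0 col=0 char='t'
After 3 (j): row=1 col=0 char='_'
After 4 ($): row=1 col=12 char='o'
After 5 (k): row=0 col=12 char='e'
After 6 (l): row=0 col=13 char='_'
After 7 ($): row=0 col=17 char='e'
After 8 (j): row=1 col=12 char='o'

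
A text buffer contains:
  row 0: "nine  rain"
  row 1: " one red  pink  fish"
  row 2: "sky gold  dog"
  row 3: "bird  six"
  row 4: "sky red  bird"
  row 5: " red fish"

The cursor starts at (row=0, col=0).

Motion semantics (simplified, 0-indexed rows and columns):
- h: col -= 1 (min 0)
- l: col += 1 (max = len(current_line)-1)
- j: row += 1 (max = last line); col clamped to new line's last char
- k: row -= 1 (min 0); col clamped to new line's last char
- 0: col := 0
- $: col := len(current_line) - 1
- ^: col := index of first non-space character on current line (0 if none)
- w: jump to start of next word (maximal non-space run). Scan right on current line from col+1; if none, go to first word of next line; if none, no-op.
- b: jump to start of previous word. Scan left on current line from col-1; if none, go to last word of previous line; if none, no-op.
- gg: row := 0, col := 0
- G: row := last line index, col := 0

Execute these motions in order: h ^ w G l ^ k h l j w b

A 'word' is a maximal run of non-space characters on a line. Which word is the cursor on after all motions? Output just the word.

After 1 (h): row=0 col=0 char='n'
After 2 (^): row=0 col=0 char='n'
After 3 (w): row=0 col=6 char='r'
After 4 (G): row=5 col=0 char='_'
After 5 (l): row=5 col=1 char='r'
After 6 (^): row=5 col=1 char='r'
After 7 (k): row=4 col=1 char='k'
After 8 (h): row=4 col=0 char='s'
After 9 (l): row=4 col=1 char='k'
After 10 (j): row=5 col=1 char='r'
After 11 (w): row=5 col=5 char='f'
After 12 (b): row=5 col=1 char='r'

Answer: red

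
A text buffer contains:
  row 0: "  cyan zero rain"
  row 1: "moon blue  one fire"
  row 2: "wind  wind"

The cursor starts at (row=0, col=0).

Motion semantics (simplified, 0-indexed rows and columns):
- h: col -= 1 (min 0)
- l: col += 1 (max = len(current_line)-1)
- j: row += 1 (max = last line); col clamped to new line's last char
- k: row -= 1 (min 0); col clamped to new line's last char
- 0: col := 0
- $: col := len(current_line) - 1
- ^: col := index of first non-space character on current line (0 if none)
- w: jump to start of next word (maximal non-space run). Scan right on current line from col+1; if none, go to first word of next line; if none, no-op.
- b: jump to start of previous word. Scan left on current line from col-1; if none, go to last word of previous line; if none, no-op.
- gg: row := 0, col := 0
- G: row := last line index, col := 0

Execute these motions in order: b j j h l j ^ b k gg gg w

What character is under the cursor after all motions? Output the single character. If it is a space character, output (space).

After 1 (b): row=0 col=0 char='_'
After 2 (j): row=1 col=0 char='m'
After 3 (j): row=2 col=0 char='w'
After 4 (h): row=2 col=0 char='w'
After 5 (l): row=2 col=1 char='i'
After 6 (j): row=2 col=1 char='i'
After 7 (^): row=2 col=0 char='w'
After 8 (b): row=1 col=15 char='f'
After 9 (k): row=0 col=15 char='n'
After 10 (gg): row=0 col=0 char='_'
After 11 (gg): row=0 col=0 char='_'
After 12 (w): row=0 col=2 char='c'

Answer: c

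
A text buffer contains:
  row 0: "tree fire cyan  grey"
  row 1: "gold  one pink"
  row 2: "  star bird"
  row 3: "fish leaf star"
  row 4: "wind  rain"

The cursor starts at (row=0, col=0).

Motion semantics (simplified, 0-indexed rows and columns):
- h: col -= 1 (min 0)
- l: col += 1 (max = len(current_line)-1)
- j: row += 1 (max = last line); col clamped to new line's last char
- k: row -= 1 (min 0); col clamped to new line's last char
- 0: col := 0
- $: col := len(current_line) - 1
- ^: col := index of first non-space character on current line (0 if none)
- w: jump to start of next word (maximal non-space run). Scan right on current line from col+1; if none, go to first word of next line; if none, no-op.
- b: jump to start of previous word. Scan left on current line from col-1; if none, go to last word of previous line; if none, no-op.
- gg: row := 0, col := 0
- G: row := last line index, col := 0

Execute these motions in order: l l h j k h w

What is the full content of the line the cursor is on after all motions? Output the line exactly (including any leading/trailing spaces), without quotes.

Answer: tree fire cyan  grey

Derivation:
After 1 (l): row=0 col=1 char='r'
After 2 (l): row=0 col=2 char='e'
After 3 (h): row=0 col=1 char='r'
After 4 (j): row=1 col=1 char='o'
After 5 (k): row=0 col=1 char='r'
After 6 (h): row=0 col=0 char='t'
After 7 (w): row=0 col=5 char='f'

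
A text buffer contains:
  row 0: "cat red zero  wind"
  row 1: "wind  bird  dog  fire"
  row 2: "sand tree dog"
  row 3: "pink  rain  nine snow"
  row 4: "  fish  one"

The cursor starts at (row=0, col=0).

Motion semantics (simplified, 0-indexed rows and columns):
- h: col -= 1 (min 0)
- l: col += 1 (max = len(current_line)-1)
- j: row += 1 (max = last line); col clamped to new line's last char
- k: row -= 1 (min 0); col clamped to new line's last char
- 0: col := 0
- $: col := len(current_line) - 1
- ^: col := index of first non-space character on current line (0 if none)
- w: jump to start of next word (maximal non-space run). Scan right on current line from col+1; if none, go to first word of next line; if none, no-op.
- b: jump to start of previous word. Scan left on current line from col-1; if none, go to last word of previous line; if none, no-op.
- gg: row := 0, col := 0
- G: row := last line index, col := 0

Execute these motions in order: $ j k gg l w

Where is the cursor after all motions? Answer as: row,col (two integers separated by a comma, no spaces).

After 1 ($): row=0 col=17 char='d'
After 2 (j): row=1 col=17 char='f'
After 3 (k): row=0 col=17 char='d'
After 4 (gg): row=0 col=0 char='c'
After 5 (l): row=0 col=1 char='a'
After 6 (w): row=0 col=4 char='r'

Answer: 0,4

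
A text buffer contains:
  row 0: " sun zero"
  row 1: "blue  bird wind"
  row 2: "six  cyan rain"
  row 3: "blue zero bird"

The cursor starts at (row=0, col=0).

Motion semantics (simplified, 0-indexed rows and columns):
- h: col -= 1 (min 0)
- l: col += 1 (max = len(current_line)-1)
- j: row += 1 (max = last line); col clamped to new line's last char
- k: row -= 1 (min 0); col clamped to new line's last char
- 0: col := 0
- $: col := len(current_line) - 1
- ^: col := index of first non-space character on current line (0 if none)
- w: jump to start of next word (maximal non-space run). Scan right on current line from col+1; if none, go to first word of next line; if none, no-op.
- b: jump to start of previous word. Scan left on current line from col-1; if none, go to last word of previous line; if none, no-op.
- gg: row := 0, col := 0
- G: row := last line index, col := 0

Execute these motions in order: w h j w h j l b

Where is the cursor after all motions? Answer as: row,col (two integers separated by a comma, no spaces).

Answer: 2,5

Derivation:
After 1 (w): row=0 col=1 char='s'
After 2 (h): row=0 col=0 char='_'
After 3 (j): row=1 col=0 char='b'
After 4 (w): row=1 col=6 char='b'
After 5 (h): row=1 col=5 char='_'
After 6 (j): row=2 col=5 char='c'
After 7 (l): row=2 col=6 char='y'
After 8 (b): row=2 col=5 char='c'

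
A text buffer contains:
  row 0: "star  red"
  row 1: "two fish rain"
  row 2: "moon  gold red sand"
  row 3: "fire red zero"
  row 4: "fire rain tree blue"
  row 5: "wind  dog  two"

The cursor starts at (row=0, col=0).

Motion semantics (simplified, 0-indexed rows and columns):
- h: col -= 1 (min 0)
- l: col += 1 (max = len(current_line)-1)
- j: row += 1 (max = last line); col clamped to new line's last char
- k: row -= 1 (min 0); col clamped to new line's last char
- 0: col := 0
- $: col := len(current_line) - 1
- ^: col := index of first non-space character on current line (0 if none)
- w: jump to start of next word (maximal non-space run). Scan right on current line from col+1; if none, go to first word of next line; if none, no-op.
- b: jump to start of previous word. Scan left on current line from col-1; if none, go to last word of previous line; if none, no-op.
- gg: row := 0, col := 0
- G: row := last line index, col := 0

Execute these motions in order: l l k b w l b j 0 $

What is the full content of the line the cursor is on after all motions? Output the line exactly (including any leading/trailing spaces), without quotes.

Answer: two fish rain

Derivation:
After 1 (l): row=0 col=1 char='t'
After 2 (l): row=0 col=2 char='a'
After 3 (k): row=0 col=2 char='a'
After 4 (b): row=0 col=0 char='s'
After 5 (w): row=0 col=6 char='r'
After 6 (l): row=0 col=7 char='e'
After 7 (b): row=0 col=6 char='r'
After 8 (j): row=1 col=6 char='s'
After 9 (0): row=1 col=0 char='t'
After 10 ($): row=1 col=12 char='n'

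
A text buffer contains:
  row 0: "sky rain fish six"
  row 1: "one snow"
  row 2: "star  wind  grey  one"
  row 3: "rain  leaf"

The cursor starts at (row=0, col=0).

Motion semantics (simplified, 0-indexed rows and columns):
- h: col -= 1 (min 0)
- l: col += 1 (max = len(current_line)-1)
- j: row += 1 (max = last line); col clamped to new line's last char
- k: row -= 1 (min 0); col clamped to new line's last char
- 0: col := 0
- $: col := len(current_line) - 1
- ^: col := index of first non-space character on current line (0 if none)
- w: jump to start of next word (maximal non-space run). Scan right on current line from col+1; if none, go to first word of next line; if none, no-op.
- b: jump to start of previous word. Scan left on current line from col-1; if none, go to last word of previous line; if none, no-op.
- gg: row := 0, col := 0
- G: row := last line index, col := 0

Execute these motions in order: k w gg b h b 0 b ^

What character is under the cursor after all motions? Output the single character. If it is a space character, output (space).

Answer: s

Derivation:
After 1 (k): row=0 col=0 char='s'
After 2 (w): row=0 col=4 char='r'
After 3 (gg): row=0 col=0 char='s'
After 4 (b): row=0 col=0 char='s'
After 5 (h): row=0 col=0 char='s'
After 6 (b): row=0 col=0 char='s'
After 7 (0): row=0 col=0 char='s'
After 8 (b): row=0 col=0 char='s'
After 9 (^): row=0 col=0 char='s'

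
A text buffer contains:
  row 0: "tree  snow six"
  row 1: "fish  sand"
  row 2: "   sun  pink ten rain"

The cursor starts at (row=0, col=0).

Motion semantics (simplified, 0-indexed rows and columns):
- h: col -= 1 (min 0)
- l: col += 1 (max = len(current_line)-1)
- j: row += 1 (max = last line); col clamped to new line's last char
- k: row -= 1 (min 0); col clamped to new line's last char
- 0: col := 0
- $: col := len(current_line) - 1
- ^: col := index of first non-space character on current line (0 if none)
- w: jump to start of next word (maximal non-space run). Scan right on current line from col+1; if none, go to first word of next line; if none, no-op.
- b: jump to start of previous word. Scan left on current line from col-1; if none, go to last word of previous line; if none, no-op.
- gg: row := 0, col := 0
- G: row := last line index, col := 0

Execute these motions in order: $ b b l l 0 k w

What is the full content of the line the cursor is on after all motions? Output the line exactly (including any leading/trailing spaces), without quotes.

After 1 ($): row=0 col=13 char='x'
After 2 (b): row=0 col=11 char='s'
After 3 (b): row=0 col=6 char='s'
After 4 (l): row=0 col=7 char='n'
After 5 (l): row=0 col=8 char='o'
After 6 (0): row=0 col=0 char='t'
After 7 (k): row=0 col=0 char='t'
After 8 (w): row=0 col=6 char='s'

Answer: tree  snow six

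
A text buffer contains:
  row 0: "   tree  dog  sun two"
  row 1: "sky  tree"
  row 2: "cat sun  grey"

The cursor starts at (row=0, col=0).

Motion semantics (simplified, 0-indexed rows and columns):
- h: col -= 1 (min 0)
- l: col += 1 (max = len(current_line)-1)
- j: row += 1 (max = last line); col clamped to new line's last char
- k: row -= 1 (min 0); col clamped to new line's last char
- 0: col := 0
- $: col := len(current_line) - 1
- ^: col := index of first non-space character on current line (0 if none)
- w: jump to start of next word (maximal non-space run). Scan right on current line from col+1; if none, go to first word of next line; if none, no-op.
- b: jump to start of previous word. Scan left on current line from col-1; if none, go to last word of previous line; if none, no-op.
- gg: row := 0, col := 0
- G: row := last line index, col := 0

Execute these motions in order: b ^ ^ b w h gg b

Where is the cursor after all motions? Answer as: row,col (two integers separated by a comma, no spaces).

Answer: 0,0

Derivation:
After 1 (b): row=0 col=0 char='_'
After 2 (^): row=0 col=3 char='t'
After 3 (^): row=0 col=3 char='t'
After 4 (b): row=0 col=3 char='t'
After 5 (w): row=0 col=9 char='d'
After 6 (h): row=0 col=8 char='_'
After 7 (gg): row=0 col=0 char='_'
After 8 (b): row=0 col=0 char='_'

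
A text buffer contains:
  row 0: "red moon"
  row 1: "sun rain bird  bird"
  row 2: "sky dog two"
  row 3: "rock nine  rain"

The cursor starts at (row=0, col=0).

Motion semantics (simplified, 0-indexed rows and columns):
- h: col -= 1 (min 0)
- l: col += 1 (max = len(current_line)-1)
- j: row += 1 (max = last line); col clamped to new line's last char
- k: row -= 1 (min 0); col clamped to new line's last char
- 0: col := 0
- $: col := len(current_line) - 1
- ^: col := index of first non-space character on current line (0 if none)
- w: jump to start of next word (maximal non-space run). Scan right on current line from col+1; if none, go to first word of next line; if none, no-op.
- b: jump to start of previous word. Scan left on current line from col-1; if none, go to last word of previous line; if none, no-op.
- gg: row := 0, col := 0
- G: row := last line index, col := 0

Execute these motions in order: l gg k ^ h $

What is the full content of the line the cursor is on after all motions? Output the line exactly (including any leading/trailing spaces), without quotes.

After 1 (l): row=0 col=1 char='e'
After 2 (gg): row=0 col=0 char='r'
After 3 (k): row=0 col=0 char='r'
After 4 (^): row=0 col=0 char='r'
After 5 (h): row=0 col=0 char='r'
After 6 ($): row=0 col=7 char='n'

Answer: red moon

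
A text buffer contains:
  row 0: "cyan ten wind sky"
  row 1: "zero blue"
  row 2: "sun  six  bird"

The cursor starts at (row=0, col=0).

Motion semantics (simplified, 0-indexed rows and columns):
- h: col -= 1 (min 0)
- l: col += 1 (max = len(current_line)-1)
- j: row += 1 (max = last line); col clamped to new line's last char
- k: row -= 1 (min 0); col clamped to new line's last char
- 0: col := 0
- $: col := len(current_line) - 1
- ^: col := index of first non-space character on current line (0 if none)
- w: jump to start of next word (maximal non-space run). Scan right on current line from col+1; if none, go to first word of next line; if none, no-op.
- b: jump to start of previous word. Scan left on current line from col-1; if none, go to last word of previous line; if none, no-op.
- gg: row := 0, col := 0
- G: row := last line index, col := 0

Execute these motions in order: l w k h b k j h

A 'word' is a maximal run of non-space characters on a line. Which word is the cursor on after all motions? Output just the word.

After 1 (l): row=0 col=1 char='y'
After 2 (w): row=0 col=5 char='t'
After 3 (k): row=0 col=5 char='t'
After 4 (h): row=0 col=4 char='_'
After 5 (b): row=0 col=0 char='c'
After 6 (k): row=0 col=0 char='c'
After 7 (j): row=1 col=0 char='z'
After 8 (h): row=1 col=0 char='z'

Answer: zero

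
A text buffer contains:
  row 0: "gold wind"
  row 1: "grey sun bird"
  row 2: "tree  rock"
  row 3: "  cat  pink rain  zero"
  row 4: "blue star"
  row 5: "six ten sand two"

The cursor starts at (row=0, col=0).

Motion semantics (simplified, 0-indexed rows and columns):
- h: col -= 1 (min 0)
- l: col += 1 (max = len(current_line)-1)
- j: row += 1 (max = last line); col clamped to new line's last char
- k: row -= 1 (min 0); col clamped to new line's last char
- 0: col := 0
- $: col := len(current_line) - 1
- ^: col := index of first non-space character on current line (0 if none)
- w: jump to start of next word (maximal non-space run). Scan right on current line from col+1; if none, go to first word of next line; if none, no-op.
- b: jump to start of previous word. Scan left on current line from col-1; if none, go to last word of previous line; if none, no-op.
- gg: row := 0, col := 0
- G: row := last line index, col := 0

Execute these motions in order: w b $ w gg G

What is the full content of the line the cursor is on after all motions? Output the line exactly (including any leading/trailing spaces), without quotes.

Answer: six ten sand two

Derivation:
After 1 (w): row=0 col=5 char='w'
After 2 (b): row=0 col=0 char='g'
After 3 ($): row=0 col=8 char='d'
After 4 (w): row=1 col=0 char='g'
After 5 (gg): row=0 col=0 char='g'
After 6 (G): row=5 col=0 char='s'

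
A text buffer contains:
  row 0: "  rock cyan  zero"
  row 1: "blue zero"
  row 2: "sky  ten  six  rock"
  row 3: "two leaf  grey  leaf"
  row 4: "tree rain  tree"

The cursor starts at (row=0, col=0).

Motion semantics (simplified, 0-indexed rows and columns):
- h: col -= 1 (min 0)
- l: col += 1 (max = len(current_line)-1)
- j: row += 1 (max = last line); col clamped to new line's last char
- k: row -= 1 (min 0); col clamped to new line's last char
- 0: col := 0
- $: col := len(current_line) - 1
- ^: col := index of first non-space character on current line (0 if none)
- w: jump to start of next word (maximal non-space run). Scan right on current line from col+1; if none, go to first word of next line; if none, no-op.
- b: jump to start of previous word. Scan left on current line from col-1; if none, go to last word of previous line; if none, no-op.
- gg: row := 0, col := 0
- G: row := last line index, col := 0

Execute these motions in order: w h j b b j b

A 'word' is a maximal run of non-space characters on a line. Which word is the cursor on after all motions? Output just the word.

Answer: zero

Derivation:
After 1 (w): row=0 col=2 char='r'
After 2 (h): row=0 col=1 char='_'
After 3 (j): row=1 col=1 char='l'
After 4 (b): row=1 col=0 char='b'
After 5 (b): row=0 col=13 char='z'
After 6 (j): row=1 col=8 char='o'
After 7 (b): row=1 col=5 char='z'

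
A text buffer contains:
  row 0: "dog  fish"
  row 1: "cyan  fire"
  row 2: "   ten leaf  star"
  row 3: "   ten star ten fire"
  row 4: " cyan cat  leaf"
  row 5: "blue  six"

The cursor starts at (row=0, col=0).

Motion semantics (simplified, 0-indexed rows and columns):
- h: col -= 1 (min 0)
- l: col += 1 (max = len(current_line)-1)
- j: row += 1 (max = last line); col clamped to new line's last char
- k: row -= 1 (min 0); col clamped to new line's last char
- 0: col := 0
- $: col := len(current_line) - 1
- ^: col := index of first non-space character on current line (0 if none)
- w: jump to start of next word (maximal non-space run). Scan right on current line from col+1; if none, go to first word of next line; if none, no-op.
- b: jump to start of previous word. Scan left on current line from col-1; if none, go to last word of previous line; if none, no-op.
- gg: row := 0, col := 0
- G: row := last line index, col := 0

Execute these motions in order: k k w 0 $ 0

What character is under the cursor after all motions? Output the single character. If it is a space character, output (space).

Answer: d

Derivation:
After 1 (k): row=0 col=0 char='d'
After 2 (k): row=0 col=0 char='d'
After 3 (w): row=0 col=5 char='f'
After 4 (0): row=0 col=0 char='d'
After 5 ($): row=0 col=8 char='h'
After 6 (0): row=0 col=0 char='d'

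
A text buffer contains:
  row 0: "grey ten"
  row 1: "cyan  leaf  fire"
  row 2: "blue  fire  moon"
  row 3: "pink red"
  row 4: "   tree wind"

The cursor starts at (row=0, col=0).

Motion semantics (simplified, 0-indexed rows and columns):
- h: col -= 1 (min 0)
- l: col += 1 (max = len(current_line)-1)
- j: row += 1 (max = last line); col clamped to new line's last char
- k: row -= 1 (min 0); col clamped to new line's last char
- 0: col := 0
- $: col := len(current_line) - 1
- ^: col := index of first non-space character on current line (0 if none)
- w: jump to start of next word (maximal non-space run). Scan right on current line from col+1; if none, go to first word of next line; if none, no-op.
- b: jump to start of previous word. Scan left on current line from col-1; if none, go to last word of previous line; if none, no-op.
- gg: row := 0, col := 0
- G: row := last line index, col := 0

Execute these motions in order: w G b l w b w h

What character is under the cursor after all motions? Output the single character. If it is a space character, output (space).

Answer: (space)

Derivation:
After 1 (w): row=0 col=5 char='t'
After 2 (G): row=4 col=0 char='_'
After 3 (b): row=3 col=5 char='r'
After 4 (l): row=3 col=6 char='e'
After 5 (w): row=4 col=3 char='t'
After 6 (b): row=3 col=5 char='r'
After 7 (w): row=4 col=3 char='t'
After 8 (h): row=4 col=2 char='_'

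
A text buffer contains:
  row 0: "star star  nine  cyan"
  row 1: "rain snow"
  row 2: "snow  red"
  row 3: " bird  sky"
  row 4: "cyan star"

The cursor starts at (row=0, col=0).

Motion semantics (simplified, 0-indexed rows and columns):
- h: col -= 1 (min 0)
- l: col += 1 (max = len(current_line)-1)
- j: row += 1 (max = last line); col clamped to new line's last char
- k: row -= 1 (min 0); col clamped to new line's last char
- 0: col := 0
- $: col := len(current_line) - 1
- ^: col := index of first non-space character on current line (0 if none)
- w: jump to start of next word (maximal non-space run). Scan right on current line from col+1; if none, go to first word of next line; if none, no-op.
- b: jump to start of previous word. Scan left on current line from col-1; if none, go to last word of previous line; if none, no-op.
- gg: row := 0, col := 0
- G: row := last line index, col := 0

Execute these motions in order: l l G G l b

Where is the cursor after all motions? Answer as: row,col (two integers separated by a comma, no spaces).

Answer: 4,0

Derivation:
After 1 (l): row=0 col=1 char='t'
After 2 (l): row=0 col=2 char='a'
After 3 (G): row=4 col=0 char='c'
After 4 (G): row=4 col=0 char='c'
After 5 (l): row=4 col=1 char='y'
After 6 (b): row=4 col=0 char='c'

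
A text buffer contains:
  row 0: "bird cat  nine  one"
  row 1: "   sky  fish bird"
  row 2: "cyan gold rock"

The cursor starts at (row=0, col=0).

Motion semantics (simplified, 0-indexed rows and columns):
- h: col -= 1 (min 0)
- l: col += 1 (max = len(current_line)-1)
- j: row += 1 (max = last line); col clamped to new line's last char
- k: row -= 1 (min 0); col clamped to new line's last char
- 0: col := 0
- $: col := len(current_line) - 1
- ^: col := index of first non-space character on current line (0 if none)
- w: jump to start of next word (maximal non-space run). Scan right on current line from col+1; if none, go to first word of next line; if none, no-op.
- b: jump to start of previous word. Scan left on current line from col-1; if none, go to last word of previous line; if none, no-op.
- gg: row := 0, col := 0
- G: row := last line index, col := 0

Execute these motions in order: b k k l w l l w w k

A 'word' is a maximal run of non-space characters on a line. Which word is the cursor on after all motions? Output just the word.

After 1 (b): row=0 col=0 char='b'
After 2 (k): row=0 col=0 char='b'
After 3 (k): row=0 col=0 char='b'
After 4 (l): row=0 col=1 char='i'
After 5 (w): row=0 col=5 char='c'
After 6 (l): row=0 col=6 char='a'
After 7 (l): row=0 col=7 char='t'
After 8 (w): row=0 col=10 char='n'
After 9 (w): row=0 col=16 char='o'
After 10 (k): row=0 col=16 char='o'

Answer: one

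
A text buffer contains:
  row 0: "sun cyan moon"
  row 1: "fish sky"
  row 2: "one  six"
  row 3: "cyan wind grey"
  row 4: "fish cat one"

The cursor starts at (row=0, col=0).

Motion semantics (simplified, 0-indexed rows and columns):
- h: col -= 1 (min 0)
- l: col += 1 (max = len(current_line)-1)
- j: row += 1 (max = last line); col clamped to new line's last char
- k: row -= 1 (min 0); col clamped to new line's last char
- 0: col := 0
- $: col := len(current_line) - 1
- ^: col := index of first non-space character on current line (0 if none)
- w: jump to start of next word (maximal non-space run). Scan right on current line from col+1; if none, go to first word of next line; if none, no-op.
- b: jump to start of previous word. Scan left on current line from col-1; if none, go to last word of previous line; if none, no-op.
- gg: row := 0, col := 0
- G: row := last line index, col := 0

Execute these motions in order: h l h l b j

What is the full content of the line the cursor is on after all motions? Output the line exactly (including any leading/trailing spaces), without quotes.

After 1 (h): row=0 col=0 char='s'
After 2 (l): row=0 col=1 char='u'
After 3 (h): row=0 col=0 char='s'
After 4 (l): row=0 col=1 char='u'
After 5 (b): row=0 col=0 char='s'
After 6 (j): row=1 col=0 char='f'

Answer: fish sky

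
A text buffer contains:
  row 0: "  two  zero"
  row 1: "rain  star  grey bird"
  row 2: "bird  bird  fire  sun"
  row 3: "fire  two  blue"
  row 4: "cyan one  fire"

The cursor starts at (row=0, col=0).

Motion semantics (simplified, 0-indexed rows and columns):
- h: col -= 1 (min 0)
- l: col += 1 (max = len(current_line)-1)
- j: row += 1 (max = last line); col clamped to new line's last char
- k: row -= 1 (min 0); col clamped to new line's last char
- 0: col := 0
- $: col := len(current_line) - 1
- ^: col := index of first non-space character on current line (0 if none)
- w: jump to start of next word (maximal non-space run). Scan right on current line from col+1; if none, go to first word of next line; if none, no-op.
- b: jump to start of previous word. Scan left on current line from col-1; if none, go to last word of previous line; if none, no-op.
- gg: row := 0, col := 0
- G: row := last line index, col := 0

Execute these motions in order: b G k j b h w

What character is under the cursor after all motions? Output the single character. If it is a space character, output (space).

After 1 (b): row=0 col=0 char='_'
After 2 (G): row=4 col=0 char='c'
After 3 (k): row=3 col=0 char='f'
After 4 (j): row=4 col=0 char='c'
After 5 (b): row=3 col=11 char='b'
After 6 (h): row=3 col=10 char='_'
After 7 (w): row=3 col=11 char='b'

Answer: b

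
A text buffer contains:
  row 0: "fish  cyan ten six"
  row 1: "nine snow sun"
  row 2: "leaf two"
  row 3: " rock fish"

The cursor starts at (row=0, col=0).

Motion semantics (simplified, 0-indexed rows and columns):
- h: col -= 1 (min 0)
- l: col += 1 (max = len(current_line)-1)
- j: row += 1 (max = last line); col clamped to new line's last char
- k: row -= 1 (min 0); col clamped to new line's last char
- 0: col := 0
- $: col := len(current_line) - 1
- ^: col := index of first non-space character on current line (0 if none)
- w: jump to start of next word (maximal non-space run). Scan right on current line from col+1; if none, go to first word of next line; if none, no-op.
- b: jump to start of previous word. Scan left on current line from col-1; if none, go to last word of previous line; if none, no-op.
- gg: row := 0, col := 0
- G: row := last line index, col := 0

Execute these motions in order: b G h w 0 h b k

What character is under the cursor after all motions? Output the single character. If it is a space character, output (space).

Answer: s

Derivation:
After 1 (b): row=0 col=0 char='f'
After 2 (G): row=3 col=0 char='_'
After 3 (h): row=3 col=0 char='_'
After 4 (w): row=3 col=1 char='r'
After 5 (0): row=3 col=0 char='_'
After 6 (h): row=3 col=0 char='_'
After 7 (b): row=2 col=5 char='t'
After 8 (k): row=1 col=5 char='s'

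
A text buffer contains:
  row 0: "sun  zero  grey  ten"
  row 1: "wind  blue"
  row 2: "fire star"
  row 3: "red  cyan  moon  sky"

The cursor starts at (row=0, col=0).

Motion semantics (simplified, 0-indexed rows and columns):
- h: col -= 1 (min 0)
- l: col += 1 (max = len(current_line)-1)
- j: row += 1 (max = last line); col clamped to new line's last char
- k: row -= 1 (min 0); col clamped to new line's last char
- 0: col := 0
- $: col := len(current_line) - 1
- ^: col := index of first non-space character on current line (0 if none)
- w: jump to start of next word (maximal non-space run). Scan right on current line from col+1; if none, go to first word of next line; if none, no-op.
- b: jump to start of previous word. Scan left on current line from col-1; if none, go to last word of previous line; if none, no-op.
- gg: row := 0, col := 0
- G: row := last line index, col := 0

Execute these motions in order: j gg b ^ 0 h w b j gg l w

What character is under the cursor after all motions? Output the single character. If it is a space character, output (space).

Answer: z

Derivation:
After 1 (j): row=1 col=0 char='w'
After 2 (gg): row=0 col=0 char='s'
After 3 (b): row=0 col=0 char='s'
After 4 (^): row=0 col=0 char='s'
After 5 (0): row=0 col=0 char='s'
After 6 (h): row=0 col=0 char='s'
After 7 (w): row=0 col=5 char='z'
After 8 (b): row=0 col=0 char='s'
After 9 (j): row=1 col=0 char='w'
After 10 (gg): row=0 col=0 char='s'
After 11 (l): row=0 col=1 char='u'
After 12 (w): row=0 col=5 char='z'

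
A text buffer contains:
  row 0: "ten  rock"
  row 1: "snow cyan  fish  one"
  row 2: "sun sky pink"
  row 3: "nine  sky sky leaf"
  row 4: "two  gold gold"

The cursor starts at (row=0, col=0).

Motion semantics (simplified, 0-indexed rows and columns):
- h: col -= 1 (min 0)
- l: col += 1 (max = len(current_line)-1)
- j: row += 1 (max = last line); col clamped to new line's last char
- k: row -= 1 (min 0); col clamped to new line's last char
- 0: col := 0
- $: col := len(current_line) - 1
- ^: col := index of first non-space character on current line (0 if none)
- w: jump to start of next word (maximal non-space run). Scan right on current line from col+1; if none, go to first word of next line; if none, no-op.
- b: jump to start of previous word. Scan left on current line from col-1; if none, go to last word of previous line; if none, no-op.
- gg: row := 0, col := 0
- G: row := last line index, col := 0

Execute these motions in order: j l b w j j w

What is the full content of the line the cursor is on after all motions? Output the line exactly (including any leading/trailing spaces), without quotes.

After 1 (j): row=1 col=0 char='s'
After 2 (l): row=1 col=1 char='n'
After 3 (b): row=1 col=0 char='s'
After 4 (w): row=1 col=5 char='c'
After 5 (j): row=2 col=5 char='k'
After 6 (j): row=3 col=5 char='_'
After 7 (w): row=3 col=6 char='s'

Answer: nine  sky sky leaf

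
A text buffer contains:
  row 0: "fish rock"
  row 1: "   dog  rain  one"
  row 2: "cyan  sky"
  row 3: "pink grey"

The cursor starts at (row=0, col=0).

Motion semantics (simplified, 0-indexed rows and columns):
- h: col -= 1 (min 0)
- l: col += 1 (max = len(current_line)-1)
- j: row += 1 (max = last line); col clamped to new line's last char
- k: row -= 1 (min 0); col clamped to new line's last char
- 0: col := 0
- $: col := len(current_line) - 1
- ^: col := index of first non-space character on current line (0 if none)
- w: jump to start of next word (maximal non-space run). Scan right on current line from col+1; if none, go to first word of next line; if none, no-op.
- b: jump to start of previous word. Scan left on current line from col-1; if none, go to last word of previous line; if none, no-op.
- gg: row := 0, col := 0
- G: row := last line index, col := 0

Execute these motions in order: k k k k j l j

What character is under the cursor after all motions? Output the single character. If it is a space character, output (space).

Answer: y

Derivation:
After 1 (k): row=0 col=0 char='f'
After 2 (k): row=0 col=0 char='f'
After 3 (k): row=0 col=0 char='f'
After 4 (k): row=0 col=0 char='f'
After 5 (j): row=1 col=0 char='_'
After 6 (l): row=1 col=1 char='_'
After 7 (j): row=2 col=1 char='y'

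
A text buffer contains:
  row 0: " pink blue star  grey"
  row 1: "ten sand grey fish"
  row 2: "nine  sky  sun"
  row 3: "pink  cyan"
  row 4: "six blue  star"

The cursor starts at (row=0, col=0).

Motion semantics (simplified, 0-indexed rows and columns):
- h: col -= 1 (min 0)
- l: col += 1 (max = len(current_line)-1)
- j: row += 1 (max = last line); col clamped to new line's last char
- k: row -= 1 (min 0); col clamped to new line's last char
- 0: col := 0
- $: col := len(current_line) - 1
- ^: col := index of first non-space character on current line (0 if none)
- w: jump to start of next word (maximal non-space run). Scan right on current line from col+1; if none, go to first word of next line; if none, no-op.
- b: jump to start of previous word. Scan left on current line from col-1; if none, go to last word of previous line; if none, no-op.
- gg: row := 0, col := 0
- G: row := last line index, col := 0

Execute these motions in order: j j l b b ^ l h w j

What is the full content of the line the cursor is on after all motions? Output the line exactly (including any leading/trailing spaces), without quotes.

Answer: nine  sky  sun

Derivation:
After 1 (j): row=1 col=0 char='t'
After 2 (j): row=2 col=0 char='n'
After 3 (l): row=2 col=1 char='i'
After 4 (b): row=2 col=0 char='n'
After 5 (b): row=1 col=14 char='f'
After 6 (^): row=1 col=0 char='t'
After 7 (l): row=1 col=1 char='e'
After 8 (h): row=1 col=0 char='t'
After 9 (w): row=1 col=4 char='s'
After 10 (j): row=2 col=4 char='_'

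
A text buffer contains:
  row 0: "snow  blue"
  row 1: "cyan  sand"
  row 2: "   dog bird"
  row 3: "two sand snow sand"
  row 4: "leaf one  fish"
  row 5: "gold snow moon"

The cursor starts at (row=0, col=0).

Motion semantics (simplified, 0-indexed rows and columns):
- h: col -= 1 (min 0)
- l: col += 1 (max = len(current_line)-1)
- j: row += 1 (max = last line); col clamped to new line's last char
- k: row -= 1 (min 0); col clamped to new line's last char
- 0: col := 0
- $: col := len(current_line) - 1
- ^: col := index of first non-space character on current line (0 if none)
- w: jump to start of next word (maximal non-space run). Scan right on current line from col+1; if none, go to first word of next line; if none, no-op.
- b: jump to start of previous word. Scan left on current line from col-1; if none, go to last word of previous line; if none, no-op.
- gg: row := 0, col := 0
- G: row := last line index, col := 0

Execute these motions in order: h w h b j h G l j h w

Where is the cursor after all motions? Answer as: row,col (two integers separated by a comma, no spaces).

Answer: 5,5

Derivation:
After 1 (h): row=0 col=0 char='s'
After 2 (w): row=0 col=6 char='b'
After 3 (h): row=0 col=5 char='_'
After 4 (b): row=0 col=0 char='s'
After 5 (j): row=1 col=0 char='c'
After 6 (h): row=1 col=0 char='c'
After 7 (G): row=5 col=0 char='g'
After 8 (l): row=5 col=1 char='o'
After 9 (j): row=5 col=1 char='o'
After 10 (h): row=5 col=0 char='g'
After 11 (w): row=5 col=5 char='s'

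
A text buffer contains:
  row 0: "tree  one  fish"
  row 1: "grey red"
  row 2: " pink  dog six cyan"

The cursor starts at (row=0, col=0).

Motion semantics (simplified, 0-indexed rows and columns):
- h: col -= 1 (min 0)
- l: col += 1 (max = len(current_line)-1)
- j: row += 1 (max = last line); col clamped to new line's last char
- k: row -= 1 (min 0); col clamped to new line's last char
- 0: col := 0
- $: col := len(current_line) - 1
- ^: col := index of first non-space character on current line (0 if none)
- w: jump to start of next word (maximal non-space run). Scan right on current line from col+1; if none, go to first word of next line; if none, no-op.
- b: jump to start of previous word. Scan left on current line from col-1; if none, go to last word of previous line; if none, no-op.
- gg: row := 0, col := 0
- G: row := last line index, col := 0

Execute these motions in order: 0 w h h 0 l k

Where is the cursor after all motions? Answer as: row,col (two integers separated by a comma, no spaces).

Answer: 0,1

Derivation:
After 1 (0): row=0 col=0 char='t'
After 2 (w): row=0 col=6 char='o'
After 3 (h): row=0 col=5 char='_'
After 4 (h): row=0 col=4 char='_'
After 5 (0): row=0 col=0 char='t'
After 6 (l): row=0 col=1 char='r'
After 7 (k): row=0 col=1 char='r'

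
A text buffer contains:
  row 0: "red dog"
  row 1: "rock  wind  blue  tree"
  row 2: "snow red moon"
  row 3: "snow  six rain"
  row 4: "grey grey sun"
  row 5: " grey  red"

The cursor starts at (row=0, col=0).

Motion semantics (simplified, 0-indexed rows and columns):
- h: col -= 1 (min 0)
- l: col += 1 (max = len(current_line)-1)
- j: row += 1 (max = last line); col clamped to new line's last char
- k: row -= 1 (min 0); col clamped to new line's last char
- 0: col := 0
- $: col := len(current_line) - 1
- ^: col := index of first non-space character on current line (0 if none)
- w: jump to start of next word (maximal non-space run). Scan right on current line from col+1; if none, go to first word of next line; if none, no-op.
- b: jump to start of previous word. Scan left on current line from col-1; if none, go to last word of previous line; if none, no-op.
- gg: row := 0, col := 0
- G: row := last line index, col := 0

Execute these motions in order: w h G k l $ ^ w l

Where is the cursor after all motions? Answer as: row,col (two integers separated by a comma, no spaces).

After 1 (w): row=0 col=4 char='d'
After 2 (h): row=0 col=3 char='_'
After 3 (G): row=5 col=0 char='_'
After 4 (k): row=4 col=0 char='g'
After 5 (l): row=4 col=1 char='r'
After 6 ($): row=4 col=12 char='n'
After 7 (^): row=4 col=0 char='g'
After 8 (w): row=4 col=5 char='g'
After 9 (l): row=4 col=6 char='r'

Answer: 4,6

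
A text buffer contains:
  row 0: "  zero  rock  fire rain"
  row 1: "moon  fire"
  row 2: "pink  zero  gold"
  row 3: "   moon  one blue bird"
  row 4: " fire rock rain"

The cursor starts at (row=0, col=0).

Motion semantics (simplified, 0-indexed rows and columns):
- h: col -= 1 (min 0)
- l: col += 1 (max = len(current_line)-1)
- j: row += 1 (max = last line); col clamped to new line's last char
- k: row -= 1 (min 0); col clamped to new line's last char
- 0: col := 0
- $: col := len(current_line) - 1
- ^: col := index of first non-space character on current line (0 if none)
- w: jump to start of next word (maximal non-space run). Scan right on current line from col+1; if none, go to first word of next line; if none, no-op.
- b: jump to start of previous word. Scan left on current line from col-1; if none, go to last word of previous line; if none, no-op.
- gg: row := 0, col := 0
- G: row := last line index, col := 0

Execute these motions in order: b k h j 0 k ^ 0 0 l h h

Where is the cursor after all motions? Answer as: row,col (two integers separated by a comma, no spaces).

Answer: 0,0

Derivation:
After 1 (b): row=0 col=0 char='_'
After 2 (k): row=0 col=0 char='_'
After 3 (h): row=0 col=0 char='_'
After 4 (j): row=1 col=0 char='m'
After 5 (0): row=1 col=0 char='m'
After 6 (k): row=0 col=0 char='_'
After 7 (^): row=0 col=2 char='z'
After 8 (0): row=0 col=0 char='_'
After 9 (0): row=0 col=0 char='_'
After 10 (l): row=0 col=1 char='_'
After 11 (h): row=0 col=0 char='_'
After 12 (h): row=0 col=0 char='_'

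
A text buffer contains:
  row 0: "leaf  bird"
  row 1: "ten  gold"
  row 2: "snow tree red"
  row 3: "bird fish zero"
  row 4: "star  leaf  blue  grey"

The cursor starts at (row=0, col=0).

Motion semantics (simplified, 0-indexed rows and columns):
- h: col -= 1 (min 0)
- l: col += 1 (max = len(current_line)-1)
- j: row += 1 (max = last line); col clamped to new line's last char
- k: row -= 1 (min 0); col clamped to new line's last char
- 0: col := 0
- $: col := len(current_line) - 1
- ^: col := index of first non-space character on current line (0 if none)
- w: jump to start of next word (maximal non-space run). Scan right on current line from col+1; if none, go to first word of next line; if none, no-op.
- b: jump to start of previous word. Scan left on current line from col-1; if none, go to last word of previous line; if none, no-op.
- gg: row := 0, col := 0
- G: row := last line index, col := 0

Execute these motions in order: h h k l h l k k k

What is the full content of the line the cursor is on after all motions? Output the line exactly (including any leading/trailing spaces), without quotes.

After 1 (h): row=0 col=0 char='l'
After 2 (h): row=0 col=0 char='l'
After 3 (k): row=0 col=0 char='l'
After 4 (l): row=0 col=1 char='e'
After 5 (h): row=0 col=0 char='l'
After 6 (l): row=0 col=1 char='e'
After 7 (k): row=0 col=1 char='e'
After 8 (k): row=0 col=1 char='e'
After 9 (k): row=0 col=1 char='e'

Answer: leaf  bird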